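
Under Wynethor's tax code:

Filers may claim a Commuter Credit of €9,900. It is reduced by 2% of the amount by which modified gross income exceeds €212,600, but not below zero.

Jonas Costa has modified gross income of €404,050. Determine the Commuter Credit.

€6,071

Commuter Credit: 2% of the €191,450 excess over €212,600 is €3,829; credit = €9,900 − €3,829 = €6,071.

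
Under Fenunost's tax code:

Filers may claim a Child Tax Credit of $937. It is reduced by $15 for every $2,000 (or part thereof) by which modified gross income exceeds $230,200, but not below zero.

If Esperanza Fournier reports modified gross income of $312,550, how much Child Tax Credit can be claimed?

Child Tax Credit: income exceeds $230,200 by $82,350, which is 42 full-or-partial $2,000 increments; reduction = 42 × $15 = $630, leaving $307.

$307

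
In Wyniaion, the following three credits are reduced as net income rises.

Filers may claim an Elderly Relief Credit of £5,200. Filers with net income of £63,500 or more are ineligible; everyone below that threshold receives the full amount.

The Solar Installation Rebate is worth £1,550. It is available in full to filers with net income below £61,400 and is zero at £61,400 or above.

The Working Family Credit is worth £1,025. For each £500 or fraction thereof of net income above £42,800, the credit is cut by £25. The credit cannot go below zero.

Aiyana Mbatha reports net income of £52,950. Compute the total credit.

Elderly Relief Credit: £52,950 is below the £63,500 cutoff, so the full £5,200 applies.
Solar Installation Rebate: £52,950 is below the £61,400 cutoff, so the full £1,550 applies.
Working Family Credit: income exceeds £42,800 by £10,150, which is 21 full-or-partial £500 increments; reduction = 21 × £25 = £525, leaving £500.
Total: £5,200 + £1,550 + £500 = £7,250.

£7,250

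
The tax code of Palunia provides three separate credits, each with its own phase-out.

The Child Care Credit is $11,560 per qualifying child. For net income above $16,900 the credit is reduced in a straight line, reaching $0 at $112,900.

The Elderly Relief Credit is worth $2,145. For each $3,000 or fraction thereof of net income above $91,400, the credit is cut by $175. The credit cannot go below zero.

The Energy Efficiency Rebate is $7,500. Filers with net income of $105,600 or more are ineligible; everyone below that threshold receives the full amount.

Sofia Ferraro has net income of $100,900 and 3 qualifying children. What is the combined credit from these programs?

Child Care Credit: base = 3 × $11,560 = $34,680. $100,900 is $84,000 into a $96,000 phase-out range, leaving 12,000/96,000 of the credit: $34,680 × 12,000/96,000 = $4,335.
Elderly Relief Credit: income exceeds $91,400 by $9,500, which is 4 full-or-partial $3,000 increments; reduction = 4 × $175 = $700, leaving $1,445.
Energy Efficiency Rebate: $100,900 is below the $105,600 cutoff, so the full $7,500 applies.
Total: $4,335 + $1,445 + $7,500 = $13,280.

$13,280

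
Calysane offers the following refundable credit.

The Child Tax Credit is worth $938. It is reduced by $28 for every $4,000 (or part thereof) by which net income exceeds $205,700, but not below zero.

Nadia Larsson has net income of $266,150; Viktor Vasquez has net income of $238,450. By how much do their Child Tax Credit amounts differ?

$196

Nadia ($266,150): Child Tax Credit: income exceeds $205,700 by $60,450, which is 16 full-or-partial $4,000 increments; reduction = 16 × $28 = $448, leaving $490.
Viktor ($238,450): Child Tax Credit: income exceeds $205,700 by $32,750, which is 9 full-or-partial $4,000 increments; reduction = 9 × $28 = $252, leaving $686.
Difference: |$490 − $686| = $196.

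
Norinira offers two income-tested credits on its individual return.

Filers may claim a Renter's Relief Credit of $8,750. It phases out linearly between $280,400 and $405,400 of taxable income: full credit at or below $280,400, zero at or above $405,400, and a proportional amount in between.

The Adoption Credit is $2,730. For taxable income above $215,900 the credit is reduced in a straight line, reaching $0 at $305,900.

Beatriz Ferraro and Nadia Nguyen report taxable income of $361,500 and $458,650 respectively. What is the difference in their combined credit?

Beatriz ($361,500): Renter's Relief Credit: $361,500 is $81,100 into a $125,000 phase-out range, leaving 43,900/125,000 of the credit: $8,750 × 43,900/125,000 = $3,073. Adoption Credit: $361,500 is at or above $305,900, so the credit is $0. total $3,073 + $0 = $3,073
Nadia ($458,650): Renter's Relief Credit: $458,650 is at or above $405,400, so the credit is $0. Adoption Credit: $458,650 is at or above $305,900, so the credit is $0. total $0 + $0 = $0
Difference: |$3,073 − $0| = $3,073.

$3,073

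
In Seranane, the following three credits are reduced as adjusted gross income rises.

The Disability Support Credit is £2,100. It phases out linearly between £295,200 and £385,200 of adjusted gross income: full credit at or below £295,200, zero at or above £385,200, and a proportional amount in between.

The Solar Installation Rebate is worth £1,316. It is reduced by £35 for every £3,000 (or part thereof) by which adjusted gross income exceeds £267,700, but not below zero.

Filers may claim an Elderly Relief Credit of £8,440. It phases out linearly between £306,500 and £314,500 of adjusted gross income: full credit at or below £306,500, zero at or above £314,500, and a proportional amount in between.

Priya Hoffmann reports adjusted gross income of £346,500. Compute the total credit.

£1,274

Disability Support Credit: £346,500 is £51,300 into a £90,000 phase-out range, leaving 38,700/90,000 of the credit: £2,100 × 38,700/90,000 = £903.
Solar Installation Rebate: income exceeds £267,700 by £78,800, which is 27 full-or-partial £3,000 increments; reduction = 27 × £35 = £945, leaving £371.
Elderly Relief Credit: £346,500 is at or above £314,500, so the credit is £0.
Total: £903 + £371 + £0 = £1,274.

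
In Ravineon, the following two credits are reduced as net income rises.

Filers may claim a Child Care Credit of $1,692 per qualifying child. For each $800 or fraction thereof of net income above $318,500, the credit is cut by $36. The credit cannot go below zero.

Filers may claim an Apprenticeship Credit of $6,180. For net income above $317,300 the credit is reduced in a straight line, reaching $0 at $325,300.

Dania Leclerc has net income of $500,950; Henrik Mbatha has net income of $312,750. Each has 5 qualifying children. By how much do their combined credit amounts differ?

Dania ($500,950): Child Care Credit: base = 5 × $1,692 = $8,460. income exceeds $318,500 by $182,450, which is 229 full-or-partial $800 increments; reduction = 229 × $36 = $8,244, leaving $216. Apprenticeship Credit: $500,950 is at or above $325,300, so the credit is $0. total $216 + $0 = $216
Henrik ($312,750): Child Care Credit: base = 5 × $1,692 = $8,460. $312,750 is at or below the $318,500 threshold, so the full $8,460 applies. Apprenticeship Credit: $312,750 is at or below the $317,300 threshold, so the full $6,180 applies. total $8,460 + $6,180 = $14,640
Difference: |$216 − $14,640| = $14,424.

$14,424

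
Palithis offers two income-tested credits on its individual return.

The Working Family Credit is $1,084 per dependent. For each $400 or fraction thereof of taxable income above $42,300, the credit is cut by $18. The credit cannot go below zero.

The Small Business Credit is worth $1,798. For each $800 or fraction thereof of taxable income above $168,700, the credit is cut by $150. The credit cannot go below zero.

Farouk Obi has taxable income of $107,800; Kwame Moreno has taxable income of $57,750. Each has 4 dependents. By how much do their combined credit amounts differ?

$2,250

Farouk ($107,800): Working Family Credit: base = 4 × $1,084 = $4,336. income exceeds $42,300 by $65,500, which is 164 full-or-partial $400 increments; reduction = 164 × $18 = $2,952, leaving $1,384. Small Business Credit: $107,800 is at or below the $168,700 threshold, so the full $1,798 applies. total $1,384 + $1,798 = $3,182
Kwame ($57,750): Working Family Credit: base = 4 × $1,084 = $4,336. income exceeds $42,300 by $15,450, which is 39 full-or-partial $400 increments; reduction = 39 × $18 = $702, leaving $3,634. Small Business Credit: $57,750 is at or below the $168,700 threshold, so the full $1,798 applies. total $3,634 + $1,798 = $5,432
Difference: |$3,182 − $5,432| = $2,250.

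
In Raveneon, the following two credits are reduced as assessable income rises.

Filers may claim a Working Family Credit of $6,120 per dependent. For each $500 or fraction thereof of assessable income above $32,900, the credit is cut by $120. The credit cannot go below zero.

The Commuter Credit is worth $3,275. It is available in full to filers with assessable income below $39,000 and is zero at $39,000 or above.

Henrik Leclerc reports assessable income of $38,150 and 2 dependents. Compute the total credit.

Working Family Credit: base = 2 × $6,120 = $12,240. income exceeds $32,900 by $5,250, which is 11 full-or-partial $500 increments; reduction = 11 × $120 = $1,320, leaving $10,920.
Commuter Credit: $38,150 is below the $39,000 cutoff, so the full $3,275 applies.
Total: $10,920 + $3,275 = $14,195.

$14,195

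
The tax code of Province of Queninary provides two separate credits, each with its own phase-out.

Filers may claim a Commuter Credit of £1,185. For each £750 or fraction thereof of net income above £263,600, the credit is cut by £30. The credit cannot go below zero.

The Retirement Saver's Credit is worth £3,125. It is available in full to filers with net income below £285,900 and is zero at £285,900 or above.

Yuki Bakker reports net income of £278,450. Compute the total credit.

£3,710

Commuter Credit: income exceeds £263,600 by £14,850, which is 20 full-or-partial £750 increments; reduction = 20 × £30 = £600, leaving £585.
Retirement Saver's Credit: £278,450 is below the £285,900 cutoff, so the full £3,125 applies.
Total: £585 + £3,125 = £3,710.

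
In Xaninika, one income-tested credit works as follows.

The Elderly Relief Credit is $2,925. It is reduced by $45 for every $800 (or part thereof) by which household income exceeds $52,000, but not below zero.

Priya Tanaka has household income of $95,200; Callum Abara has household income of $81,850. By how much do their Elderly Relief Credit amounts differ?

$720

Priya ($95,200): Elderly Relief Credit: income exceeds $52,000 by $43,200, which is 54 full-or-partial $800 increments; reduction = 54 × $45 = $2,430, leaving $495.
Callum ($81,850): Elderly Relief Credit: income exceeds $52,000 by $29,850, which is 38 full-or-partial $800 increments; reduction = 38 × $45 = $1,710, leaving $1,215.
Difference: |$495 − $1,215| = $720.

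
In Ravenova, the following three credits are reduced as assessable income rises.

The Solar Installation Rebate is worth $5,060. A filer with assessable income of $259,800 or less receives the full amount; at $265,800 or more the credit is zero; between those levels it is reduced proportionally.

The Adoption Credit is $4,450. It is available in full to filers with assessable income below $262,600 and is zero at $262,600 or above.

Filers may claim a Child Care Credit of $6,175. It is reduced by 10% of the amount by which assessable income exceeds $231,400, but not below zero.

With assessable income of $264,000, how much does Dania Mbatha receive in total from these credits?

$4,433

Solar Installation Rebate: $264,000 is $4,200 into a $6,000 phase-out range, leaving 1,800/6,000 of the credit: $5,060 × 1,800/6,000 = $1,518.
Adoption Credit: $264,000 meets or exceeds the $262,600 cutoff, so the credit is $0.
Child Care Credit: 10% of the $32,600 excess over $231,400 is $3,260; credit = $6,175 − $3,260 = $2,915.
Total: $1,518 + $0 + $2,915 = $4,433.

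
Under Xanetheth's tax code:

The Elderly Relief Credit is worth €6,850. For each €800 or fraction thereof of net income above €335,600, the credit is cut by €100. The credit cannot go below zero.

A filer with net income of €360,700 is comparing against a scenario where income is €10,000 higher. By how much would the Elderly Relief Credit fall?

€1,200

At €360,700 — income exceeds €335,600 by €25,100, which is 32 full-or-partial €800 increments; reduction = 32 × €100 = €3,200, leaving €3,650.
At €370,700 — income exceeds €335,600 by €35,100, which is 44 full-or-partial €800 increments; reduction = 44 × €100 = €4,400, leaving €2,450.
Lost: €3,650 − €2,450 = €1,200.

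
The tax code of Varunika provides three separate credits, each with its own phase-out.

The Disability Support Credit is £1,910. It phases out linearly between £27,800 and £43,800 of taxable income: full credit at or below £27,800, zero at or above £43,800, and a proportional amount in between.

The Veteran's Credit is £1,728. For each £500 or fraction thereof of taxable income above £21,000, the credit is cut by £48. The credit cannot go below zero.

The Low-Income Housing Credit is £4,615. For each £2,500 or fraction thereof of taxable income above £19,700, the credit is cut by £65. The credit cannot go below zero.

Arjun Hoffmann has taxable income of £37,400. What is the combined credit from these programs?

Disability Support Credit: £37,400 is £9,600 into a £16,000 phase-out range, leaving 6,400/16,000 of the credit: £1,910 × 6,400/16,000 = £764.
Veteran's Credit: income exceeds £21,000 by £16,400, which is 33 full-or-partial £500 increments; reduction = 33 × £48 = £1,584, leaving £144.
Low-Income Housing Credit: income exceeds £19,700 by £17,700, which is 8 full-or-partial £2,500 increments; reduction = 8 × £65 = £520, leaving £4,095.
Total: £764 + £144 + £4,095 = £5,003.

£5,003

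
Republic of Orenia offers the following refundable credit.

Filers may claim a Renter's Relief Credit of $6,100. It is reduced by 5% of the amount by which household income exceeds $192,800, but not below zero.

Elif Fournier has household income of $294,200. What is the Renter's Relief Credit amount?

$1,030

Renter's Relief Credit: 5% of the $101,400 excess over $192,800 is $5,070; credit = $6,100 − $5,070 = $1,030.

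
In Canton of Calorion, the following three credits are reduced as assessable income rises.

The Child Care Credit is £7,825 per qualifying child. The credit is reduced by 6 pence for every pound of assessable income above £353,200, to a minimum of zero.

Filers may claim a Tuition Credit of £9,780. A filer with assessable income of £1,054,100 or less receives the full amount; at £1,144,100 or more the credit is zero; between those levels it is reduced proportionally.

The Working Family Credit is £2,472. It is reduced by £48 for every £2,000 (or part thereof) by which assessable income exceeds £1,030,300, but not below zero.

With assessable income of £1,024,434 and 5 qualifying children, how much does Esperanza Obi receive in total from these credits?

£12,252

Child Care Credit: base = 5 × £7,825 = £39,125. 6% of the £671,234 excess over £353,200 is £40,274.04 ≥ base, so the credit is £0.
Tuition Credit: £1,024,434 is at or below the £1,054,100 threshold, so the full £9,780 applies.
Working Family Credit: £1,024,434 is at or below the £1,030,300 threshold, so the full £2,472 applies.
Total: £0 + £9,780 + £2,472 = £12,252.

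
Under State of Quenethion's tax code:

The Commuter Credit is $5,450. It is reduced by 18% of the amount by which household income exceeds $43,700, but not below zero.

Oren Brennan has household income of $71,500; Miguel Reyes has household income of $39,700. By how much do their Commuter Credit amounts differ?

$5,004

Oren ($71,500): Commuter Credit: 18% of the $27,800 excess over $43,700 is $5,004; credit = $5,450 − $5,004 = $446.
Miguel ($39,700): Commuter Credit: $39,700 is at or below the $43,700 threshold, so the full $5,450 applies.
Difference: |$446 − $5,450| = $5,004.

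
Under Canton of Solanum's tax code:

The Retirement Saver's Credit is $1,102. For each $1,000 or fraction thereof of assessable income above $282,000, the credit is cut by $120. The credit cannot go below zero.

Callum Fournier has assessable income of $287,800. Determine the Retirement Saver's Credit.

Retirement Saver's Credit: income exceeds $282,000 by $5,800, which is 6 full-or-partial $1,000 increments; reduction = 6 × $120 = $720, leaving $382.

$382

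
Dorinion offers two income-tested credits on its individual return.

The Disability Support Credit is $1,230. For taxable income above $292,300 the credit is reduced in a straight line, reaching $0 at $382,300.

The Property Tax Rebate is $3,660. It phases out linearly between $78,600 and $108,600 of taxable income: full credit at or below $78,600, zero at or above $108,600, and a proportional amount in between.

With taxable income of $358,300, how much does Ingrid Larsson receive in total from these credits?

Disability Support Credit: $358,300 is $66,000 into a $90,000 phase-out range, leaving 24,000/90,000 of the credit: $1,230 × 24,000/90,000 = $328.
Property Tax Rebate: $358,300 is at or above $108,600, so the credit is $0.
Total: $328 + $0 = $328.

$328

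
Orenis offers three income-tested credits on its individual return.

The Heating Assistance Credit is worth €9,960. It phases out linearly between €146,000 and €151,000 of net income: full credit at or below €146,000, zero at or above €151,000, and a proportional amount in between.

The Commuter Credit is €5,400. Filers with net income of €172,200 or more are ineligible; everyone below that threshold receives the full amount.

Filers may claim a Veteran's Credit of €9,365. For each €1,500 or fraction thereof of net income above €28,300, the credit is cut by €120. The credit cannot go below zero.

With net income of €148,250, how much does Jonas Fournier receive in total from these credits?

Heating Assistance Credit: €148,250 is €2,250 into a €5,000 phase-out range, leaving 2,750/5,000 of the credit: €9,960 × 2,750/5,000 = €5,478.
Commuter Credit: €148,250 is below the €172,200 cutoff, so the full €5,400 applies.
Veteran's Credit: income exceeds €28,300 by €119,950 → 80 increments × €120 = €9,600 ≥ base, so the credit is €0.
Total: €5,478 + €5,400 + €0 = €10,878.

€10,878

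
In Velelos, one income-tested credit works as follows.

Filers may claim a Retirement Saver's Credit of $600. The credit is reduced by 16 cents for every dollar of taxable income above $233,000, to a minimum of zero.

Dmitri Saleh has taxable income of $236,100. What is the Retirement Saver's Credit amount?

Retirement Saver's Credit: 16% of the $3,100 excess over $233,000 is $496; credit = $600 − $496 = $104.

$104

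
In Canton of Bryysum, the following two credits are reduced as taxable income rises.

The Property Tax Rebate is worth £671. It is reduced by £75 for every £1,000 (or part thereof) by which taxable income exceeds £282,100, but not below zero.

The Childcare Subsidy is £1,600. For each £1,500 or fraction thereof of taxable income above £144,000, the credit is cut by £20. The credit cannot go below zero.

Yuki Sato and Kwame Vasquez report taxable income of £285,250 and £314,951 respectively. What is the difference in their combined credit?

£371

Yuki (£285,250): Property Tax Rebate: income exceeds £282,100 by £3,150, which is 4 full-or-partial £1,000 increments; reduction = 4 × £75 = £300, leaving £371. Childcare Subsidy: income exceeds £144,000 by £141,250 → 95 increments × £20 = £1,900 ≥ base, so the credit is £0. total £371 + £0 = £371
Kwame (£314,951): Property Tax Rebate: income exceeds £282,100 by £32,851 → 33 increments × £75 = £2,475 ≥ base, so the credit is £0. Childcare Subsidy: income exceeds £144,000 by £170,951 → 114 increments × £20 = £2,280 ≥ base, so the credit is £0. total £0 + £0 = £0
Difference: |£371 − £0| = £371.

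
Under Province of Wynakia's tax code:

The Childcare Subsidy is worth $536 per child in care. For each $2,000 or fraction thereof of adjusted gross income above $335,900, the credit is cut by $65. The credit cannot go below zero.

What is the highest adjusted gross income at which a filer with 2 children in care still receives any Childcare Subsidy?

Full credit = 2 × $536 = $1,072.
After 16 increments the reduction is 16 × $65 = $1,040, leaving $32; one more increment wipes it out. Increment 16 ends at excess 16 × $2,000 = $32,000, so the highest qualifying income is $335,900 + $32,000 = $367,900.

$367,900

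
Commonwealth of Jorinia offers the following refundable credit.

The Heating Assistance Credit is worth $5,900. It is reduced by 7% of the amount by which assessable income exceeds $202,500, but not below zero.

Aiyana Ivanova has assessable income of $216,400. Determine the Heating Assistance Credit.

$4,927

Heating Assistance Credit: 7% of the $13,900 excess over $202,500 is $973; credit = $5,900 − $973 = $4,927.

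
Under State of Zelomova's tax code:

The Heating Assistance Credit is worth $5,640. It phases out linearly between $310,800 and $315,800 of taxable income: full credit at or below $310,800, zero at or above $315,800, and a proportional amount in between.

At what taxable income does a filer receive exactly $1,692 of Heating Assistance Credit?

$314,300

$1,692 is 1,692/5,640 of the full $5,640, so 3,948/5,640 of the $5,000 range has been used: income = $310,800 + $5,000 × 3,948/5,640 = $314,300.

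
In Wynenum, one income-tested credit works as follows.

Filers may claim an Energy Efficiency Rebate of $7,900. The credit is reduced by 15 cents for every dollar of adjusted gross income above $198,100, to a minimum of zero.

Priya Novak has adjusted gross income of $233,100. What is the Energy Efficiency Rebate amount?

$2,650

Energy Efficiency Rebate: 15% of the $35,000 excess over $198,100 is $5,250; credit = $7,900 − $5,250 = $2,650.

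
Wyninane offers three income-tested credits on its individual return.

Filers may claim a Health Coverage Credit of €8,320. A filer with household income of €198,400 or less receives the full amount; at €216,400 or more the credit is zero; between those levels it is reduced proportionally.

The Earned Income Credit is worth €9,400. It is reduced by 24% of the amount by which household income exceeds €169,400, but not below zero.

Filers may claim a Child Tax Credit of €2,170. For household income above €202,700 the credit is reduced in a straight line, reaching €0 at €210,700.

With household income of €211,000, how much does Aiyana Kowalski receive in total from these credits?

Health Coverage Credit: €211,000 is €12,600 into a €18,000 phase-out range, leaving 5,400/18,000 of the credit: €8,320 × 5,400/18,000 = €2,496.
Earned Income Credit: 24% of the €41,600 excess over €169,400 is €9,984 ≥ base, so the credit is €0.
Child Tax Credit: €211,000 is at or above €210,700, so the credit is €0.
Total: €2,496 + €0 + €0 = €2,496.

€2,496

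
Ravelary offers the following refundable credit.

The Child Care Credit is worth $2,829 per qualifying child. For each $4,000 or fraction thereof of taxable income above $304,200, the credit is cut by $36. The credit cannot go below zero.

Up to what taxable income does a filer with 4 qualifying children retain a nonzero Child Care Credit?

Full credit = 4 × $2,829 = $11,316.
After 314 increments the reduction is 314 × $36 = $11,304, leaving $12; one more increment wipes it out. Increment 314 ends at excess 314 × $4,000 = $1,256,000, so the highest qualifying income is $304,200 + $1,256,000 = $1,560,200.

$1,560,200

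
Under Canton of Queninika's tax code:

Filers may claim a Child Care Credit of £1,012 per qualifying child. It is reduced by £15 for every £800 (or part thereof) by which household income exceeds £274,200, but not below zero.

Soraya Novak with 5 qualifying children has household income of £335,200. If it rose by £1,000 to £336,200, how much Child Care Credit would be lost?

£15

At £335,200 — base = 5 × £1,012 = £5,060. income exceeds £274,200 by £61,000, which is 77 full-or-partial £800 increments; reduction = 77 × £15 = £1,155, leaving £3,905.
At £336,200 — base = 5 × £1,012 = £5,060. income exceeds £274,200 by £62,000, which is 78 full-or-partial £800 increments; reduction = 78 × £15 = £1,170, leaving £3,890.
Lost: £3,905 − £3,890 = £15.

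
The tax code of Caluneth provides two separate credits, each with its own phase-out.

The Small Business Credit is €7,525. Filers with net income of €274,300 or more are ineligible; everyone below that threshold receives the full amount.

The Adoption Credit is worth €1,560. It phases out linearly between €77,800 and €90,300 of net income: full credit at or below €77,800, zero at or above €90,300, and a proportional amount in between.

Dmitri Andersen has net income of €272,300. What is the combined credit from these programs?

Small Business Credit: €272,300 is below the €274,300 cutoff, so the full €7,525 applies.
Adoption Credit: €272,300 is at or above €90,300, so the credit is €0.
Total: €7,525 + €0 = €7,525.

€7,525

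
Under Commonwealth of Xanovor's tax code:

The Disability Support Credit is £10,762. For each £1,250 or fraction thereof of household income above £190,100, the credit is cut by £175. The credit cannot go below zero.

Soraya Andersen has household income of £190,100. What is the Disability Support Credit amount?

Disability Support Credit: £190,100 is at or below the £190,100 threshold, so the full £10,762 applies.

£10,762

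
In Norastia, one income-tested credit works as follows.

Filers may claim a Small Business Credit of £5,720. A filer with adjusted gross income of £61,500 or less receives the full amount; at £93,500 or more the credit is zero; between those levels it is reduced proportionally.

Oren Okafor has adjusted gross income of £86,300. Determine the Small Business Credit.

Small Business Credit: £86,300 is £24,800 into a £32,000 phase-out range, leaving 7,200/32,000 of the credit: £5,720 × 7,200/32,000 = £1,287.

£1,287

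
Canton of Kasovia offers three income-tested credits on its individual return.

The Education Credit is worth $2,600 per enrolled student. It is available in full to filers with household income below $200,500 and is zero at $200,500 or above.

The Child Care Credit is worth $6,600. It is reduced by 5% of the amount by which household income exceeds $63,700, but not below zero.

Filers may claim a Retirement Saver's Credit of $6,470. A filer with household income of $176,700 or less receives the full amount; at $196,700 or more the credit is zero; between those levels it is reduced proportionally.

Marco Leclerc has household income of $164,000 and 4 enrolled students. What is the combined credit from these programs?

Education Credit: base = 4 × $2,600 = $10,400. $164,000 is below the $200,500 cutoff, so the full $10,400 applies.
Child Care Credit: 5% of the $100,300 excess over $63,700 is $5,015; credit = $6,600 − $5,015 = $1,585.
Retirement Saver's Credit: $164,000 is at or below the $176,700 threshold, so the full $6,470 applies.
Total: $10,400 + $1,585 + $6,470 = $18,455.

$18,455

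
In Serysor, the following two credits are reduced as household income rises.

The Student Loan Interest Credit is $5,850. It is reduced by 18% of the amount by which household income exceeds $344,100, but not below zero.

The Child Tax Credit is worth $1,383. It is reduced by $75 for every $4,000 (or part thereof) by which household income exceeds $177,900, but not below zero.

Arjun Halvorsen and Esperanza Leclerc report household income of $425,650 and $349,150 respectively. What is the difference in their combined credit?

Arjun ($425,650): Student Loan Interest Credit: 18% of the $81,550 excess over $344,100 is $14,679 ≥ base, so the credit is $0. Child Tax Credit: income exceeds $177,900 by $247,750 → 62 increments × $75 = $4,650 ≥ base, so the credit is $0. total $0 + $0 = $0
Esperanza ($349,150): Student Loan Interest Credit: 18% of the $5,050 excess over $344,100 is $909; credit = $5,850 − $909 = $4,941. Child Tax Credit: income exceeds $177,900 by $171,250 → 43 increments × $75 = $3,225 ≥ base, so the credit is $0. total $4,941 + $0 = $4,941
Difference: |$0 − $4,941| = $4,941.

$4,941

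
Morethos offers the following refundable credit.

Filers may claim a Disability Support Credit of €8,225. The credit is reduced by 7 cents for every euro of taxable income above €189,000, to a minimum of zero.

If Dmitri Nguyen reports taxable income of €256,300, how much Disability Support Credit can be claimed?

Disability Support Credit: 7% of the €67,300 excess over €189,000 is €4,711; credit = €8,225 − €4,711 = €3,514.

€3,514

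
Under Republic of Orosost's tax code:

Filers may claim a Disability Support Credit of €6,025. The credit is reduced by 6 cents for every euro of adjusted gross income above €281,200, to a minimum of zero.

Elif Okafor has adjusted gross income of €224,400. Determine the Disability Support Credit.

Disability Support Credit: €224,400 is at or below the €281,200 threshold, so the full €6,025 applies.

€6,025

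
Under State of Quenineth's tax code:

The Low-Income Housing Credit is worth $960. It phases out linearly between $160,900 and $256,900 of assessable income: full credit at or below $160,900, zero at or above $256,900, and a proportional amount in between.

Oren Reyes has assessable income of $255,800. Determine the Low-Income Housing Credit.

$11

Low-Income Housing Credit: $255,800 is $94,900 into a $96,000 phase-out range, leaving 1,100/96,000 of the credit: $960 × 1,100/96,000 = $11.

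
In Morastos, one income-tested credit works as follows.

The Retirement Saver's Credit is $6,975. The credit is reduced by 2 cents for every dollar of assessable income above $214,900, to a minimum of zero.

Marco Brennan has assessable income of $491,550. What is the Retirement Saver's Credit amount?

Retirement Saver's Credit: 2% of the $276,650 excess over $214,900 is $5,533; credit = $6,975 − $5,533 = $1,442.

$1,442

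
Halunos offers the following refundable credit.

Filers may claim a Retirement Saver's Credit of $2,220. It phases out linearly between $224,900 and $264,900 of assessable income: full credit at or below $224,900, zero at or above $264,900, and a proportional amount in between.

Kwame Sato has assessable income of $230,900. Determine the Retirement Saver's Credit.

$1,887

Retirement Saver's Credit: $230,900 is $6,000 into a $40,000 phase-out range, leaving 34,000/40,000 of the credit: $2,220 × 34,000/40,000 = $1,887.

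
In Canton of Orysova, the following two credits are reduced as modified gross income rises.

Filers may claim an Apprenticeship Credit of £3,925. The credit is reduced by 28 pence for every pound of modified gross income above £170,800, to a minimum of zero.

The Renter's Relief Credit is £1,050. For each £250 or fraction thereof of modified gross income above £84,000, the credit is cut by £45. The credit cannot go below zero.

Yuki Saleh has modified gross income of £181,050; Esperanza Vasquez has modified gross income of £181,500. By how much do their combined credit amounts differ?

£126

Yuki (£181,050): Apprenticeship Credit: 28% of the £10,250 excess over £170,800 is £2,870; credit = £3,925 − £2,870 = £1,055. Renter's Relief Credit: income exceeds £84,000 by £97,050 → 389 increments × £45 = £17,505 ≥ base, so the credit is £0. total £1,055 + £0 = £1,055
Esperanza (£181,500): Apprenticeship Credit: 28% of the £10,700 excess over £170,800 is £2,996; credit = £3,925 − £2,996 = £929. Renter's Relief Credit: income exceeds £84,000 by £97,500 → 390 increments × £45 = £17,550 ≥ base, so the credit is £0. total £929 + £0 = £929
Difference: |£1,055 − £929| = £126.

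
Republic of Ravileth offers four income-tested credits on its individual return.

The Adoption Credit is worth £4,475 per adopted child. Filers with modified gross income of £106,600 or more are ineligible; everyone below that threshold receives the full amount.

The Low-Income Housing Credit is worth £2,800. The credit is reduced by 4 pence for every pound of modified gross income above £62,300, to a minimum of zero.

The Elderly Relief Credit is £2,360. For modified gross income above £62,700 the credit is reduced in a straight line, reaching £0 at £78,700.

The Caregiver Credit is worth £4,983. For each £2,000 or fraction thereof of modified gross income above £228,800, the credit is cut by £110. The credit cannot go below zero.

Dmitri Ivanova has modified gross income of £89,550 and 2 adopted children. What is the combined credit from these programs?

£15,643

Adoption Credit: base = 2 × £4,475 = £8,950. £89,550 is below the £106,600 cutoff, so the full £8,950 applies.
Low-Income Housing Credit: 4% of the £27,250 excess over £62,300 is £1,090; credit = £2,800 − £1,090 = £1,710.
Elderly Relief Credit: £89,550 is at or above £78,700, so the credit is £0.
Caregiver Credit: £89,550 is at or below the £228,800 threshold, so the full £4,983 applies.
Total: £8,950 + £1,710 + £0 + £4,983 = £15,643.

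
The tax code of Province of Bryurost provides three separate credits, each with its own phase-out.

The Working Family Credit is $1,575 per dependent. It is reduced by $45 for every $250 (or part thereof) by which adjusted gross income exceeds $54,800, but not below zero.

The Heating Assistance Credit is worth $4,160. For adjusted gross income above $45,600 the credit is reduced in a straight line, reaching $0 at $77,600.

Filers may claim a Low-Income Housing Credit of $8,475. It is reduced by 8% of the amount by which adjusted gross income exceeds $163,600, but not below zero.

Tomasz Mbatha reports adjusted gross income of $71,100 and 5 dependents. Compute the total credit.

Working Family Credit: base = 5 × $1,575 = $7,875. income exceeds $54,800 by $16,300, which is 66 full-or-partial $250 increments; reduction = 66 × $45 = $2,970, leaving $4,905.
Heating Assistance Credit: $71,100 is $25,500 into a $32,000 phase-out range, leaving 6,500/32,000 of the credit: $4,160 × 6,500/32,000 = $845.
Low-Income Housing Credit: $71,100 is at or below the $163,600 threshold, so the full $8,475 applies.
Total: $4,905 + $845 + $8,475 = $14,225.

$14,225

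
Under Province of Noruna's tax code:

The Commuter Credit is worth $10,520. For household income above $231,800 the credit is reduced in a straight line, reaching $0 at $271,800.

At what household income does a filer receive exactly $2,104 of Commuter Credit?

$2,104 is 2,104/10,520 of the full $10,520, so 8,416/10,520 of the $40,000 range has been used: income = $231,800 + $40,000 × 8,416/10,520 = $263,800.

$263,800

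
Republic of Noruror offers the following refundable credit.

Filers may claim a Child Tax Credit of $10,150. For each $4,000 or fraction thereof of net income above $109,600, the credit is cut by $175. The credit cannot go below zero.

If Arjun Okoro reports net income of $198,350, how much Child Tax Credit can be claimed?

Child Tax Credit: income exceeds $109,600 by $88,750, which is 23 full-or-partial $4,000 increments; reduction = 23 × $175 = $4,025, leaving $6,125.

$6,125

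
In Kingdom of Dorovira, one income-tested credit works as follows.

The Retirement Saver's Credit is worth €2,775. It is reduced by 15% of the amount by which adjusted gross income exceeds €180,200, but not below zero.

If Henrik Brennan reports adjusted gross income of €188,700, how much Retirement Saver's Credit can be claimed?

Retirement Saver's Credit: 15% of the €8,500 excess over €180,200 is €1,275; credit = €2,775 − €1,275 = €1,500.

€1,500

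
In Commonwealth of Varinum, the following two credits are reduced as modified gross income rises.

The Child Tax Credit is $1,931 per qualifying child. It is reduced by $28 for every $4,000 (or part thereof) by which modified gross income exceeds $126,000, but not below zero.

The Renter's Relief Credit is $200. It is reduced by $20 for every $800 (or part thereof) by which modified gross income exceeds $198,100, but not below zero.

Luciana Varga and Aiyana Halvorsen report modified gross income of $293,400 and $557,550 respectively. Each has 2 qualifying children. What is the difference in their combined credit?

Luciana ($293,400): Child Tax Credit: base = 2 × $1,931 = $3,862. income exceeds $126,000 by $167,400, which is 42 full-or-partial $4,000 increments; reduction = 42 × $28 = $1,176, leaving $2,686. Renter's Relief Credit: income exceeds $198,100 by $95,300 → 120 increments × $20 = $2,400 ≥ base, so the credit is $0. total $2,686 + $0 = $2,686
Aiyana ($557,550): Child Tax Credit: base = 2 × $1,931 = $3,862. income exceeds $126,000 by $431,550, which is 108 full-or-partial $4,000 increments; reduction = 108 × $28 = $3,024, leaving $838. Renter's Relief Credit: income exceeds $198,100 by $359,450 → 450 increments × $20 = $9,000 ≥ base, so the credit is $0. total $838 + $0 = $838
Difference: |$2,686 − $838| = $1,848.

$1,848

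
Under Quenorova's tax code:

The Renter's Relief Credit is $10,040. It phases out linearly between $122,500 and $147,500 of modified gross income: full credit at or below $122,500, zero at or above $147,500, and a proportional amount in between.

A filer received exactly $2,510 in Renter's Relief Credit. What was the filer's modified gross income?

$141,250

$2,510 is 2,510/10,040 of the full $10,040, so 7,530/10,040 of the $25,000 range has been used: income = $122,500 + $25,000 × 7,530/10,040 = $141,250.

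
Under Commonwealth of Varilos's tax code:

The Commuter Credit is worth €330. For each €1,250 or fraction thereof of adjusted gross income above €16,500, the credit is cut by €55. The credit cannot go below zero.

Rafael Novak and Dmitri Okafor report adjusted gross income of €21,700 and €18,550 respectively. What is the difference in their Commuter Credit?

€165

Rafael (€21,700): Commuter Credit: income exceeds €16,500 by €5,200, which is 5 full-or-partial €1,250 increments; reduction = 5 × €55 = €275, leaving €55.
Dmitri (€18,550): Commuter Credit: income exceeds €16,500 by €2,050, which is 2 full-or-partial €1,250 increments; reduction = 2 × €55 = €110, leaving €220.
Difference: |€55 − €220| = €165.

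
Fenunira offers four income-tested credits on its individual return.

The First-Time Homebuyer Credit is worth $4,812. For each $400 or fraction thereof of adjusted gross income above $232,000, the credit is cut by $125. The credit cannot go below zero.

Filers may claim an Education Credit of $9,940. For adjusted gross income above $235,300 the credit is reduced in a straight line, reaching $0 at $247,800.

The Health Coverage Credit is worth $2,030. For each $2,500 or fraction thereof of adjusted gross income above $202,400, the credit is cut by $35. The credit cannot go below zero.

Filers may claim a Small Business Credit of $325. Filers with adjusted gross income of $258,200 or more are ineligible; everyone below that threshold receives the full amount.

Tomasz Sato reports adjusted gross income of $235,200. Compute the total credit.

$15,617

First-Time Homebuyer Credit: income exceeds $232,000 by $3,200, which is 8 full-or-partial $400 increments; reduction = 8 × $125 = $1,000, leaving $3,812.
Education Credit: $235,200 is at or below the $235,300 threshold, so the full $9,940 applies.
Health Coverage Credit: income exceeds $202,400 by $32,800, which is 14 full-or-partial $2,500 increments; reduction = 14 × $35 = $490, leaving $1,540.
Small Business Credit: $235,200 is below the $258,200 cutoff, so the full $325 applies.
Total: $3,812 + $9,940 + $1,540 + $325 = $15,617.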